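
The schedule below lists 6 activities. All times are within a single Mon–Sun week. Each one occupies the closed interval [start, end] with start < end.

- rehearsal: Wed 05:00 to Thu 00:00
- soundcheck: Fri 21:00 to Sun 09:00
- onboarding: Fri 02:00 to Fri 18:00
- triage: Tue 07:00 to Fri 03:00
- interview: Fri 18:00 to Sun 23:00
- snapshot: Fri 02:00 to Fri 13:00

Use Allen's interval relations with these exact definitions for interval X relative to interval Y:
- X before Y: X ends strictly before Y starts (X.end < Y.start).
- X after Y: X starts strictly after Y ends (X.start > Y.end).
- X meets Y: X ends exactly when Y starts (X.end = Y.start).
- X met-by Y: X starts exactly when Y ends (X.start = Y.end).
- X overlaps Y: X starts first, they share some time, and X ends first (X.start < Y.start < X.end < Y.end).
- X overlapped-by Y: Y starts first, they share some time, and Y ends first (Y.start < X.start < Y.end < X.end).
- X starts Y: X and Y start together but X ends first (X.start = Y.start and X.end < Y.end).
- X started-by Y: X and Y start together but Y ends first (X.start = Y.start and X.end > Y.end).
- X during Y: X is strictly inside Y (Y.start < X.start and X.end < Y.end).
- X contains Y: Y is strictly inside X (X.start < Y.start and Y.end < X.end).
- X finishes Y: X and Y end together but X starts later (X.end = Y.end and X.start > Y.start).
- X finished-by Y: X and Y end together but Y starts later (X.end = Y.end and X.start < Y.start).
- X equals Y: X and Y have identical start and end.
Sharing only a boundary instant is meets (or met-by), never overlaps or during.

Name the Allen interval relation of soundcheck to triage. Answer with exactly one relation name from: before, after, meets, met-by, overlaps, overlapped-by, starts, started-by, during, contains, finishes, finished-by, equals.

soundcheck = [Fri 21:00, Sun 09:00]; triage = [Tue 07:00, Fri 03:00].
Compare endpoints: soundcheck.start > triage.start, soundcheck.start > triage.end, soundcheck.end > triage.start, soundcheck.end > triage.end.
That pattern is 'after'.

after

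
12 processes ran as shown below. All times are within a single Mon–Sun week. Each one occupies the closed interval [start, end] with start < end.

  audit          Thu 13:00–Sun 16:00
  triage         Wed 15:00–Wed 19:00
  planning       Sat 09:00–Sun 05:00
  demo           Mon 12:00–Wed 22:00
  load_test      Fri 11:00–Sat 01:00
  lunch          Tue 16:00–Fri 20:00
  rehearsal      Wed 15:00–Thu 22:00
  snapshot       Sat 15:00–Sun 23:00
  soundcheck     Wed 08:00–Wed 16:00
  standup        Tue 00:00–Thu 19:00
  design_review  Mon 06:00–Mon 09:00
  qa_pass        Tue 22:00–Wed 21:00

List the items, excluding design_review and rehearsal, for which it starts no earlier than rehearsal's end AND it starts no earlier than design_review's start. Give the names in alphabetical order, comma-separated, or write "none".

load_test, planning, snapshot

Conditions: its start is no earlier than rehearsal's end (X.start >= Thu 22:00) AND its start is no earlier than design_review's start (X.start >= Mon 06:00).
audit: start Thu 13:00 >= Thu 22:00? ✗; start Thu 13:00 >= Mon 06:00? ✓ → no.
demo: start Mon 12:00 >= Thu 22:00? ✗; start Mon 12:00 >= Mon 06:00? ✓ → no.
load_test: start Fri 11:00 >= Thu 22:00? ✓; start Fri 11:00 >= Mon 06:00? ✓ → yes.
lunch: start Tue 16:00 >= Thu 22:00? ✗; start Tue 16:00 >= Mon 06:00? ✓ → no.
planning: start Sat 09:00 >= Thu 22:00? ✓; start Sat 09:00 >= Mon 06:00? ✓ → yes.
qa_pass: start Tue 22:00 >= Thu 22:00? ✗; start Tue 22:00 >= Mon 06:00? ✓ → no.
snapshot: start Sat 15:00 >= Thu 22:00? ✓; start Sat 15:00 >= Mon 06:00? ✓ → yes.
soundcheck: start Wed 08:00 >= Thu 22:00? ✗; start Wed 08:00 >= Mon 06:00? ✓ → no.
standup: start Tue 00:00 >= Thu 22:00? ✗; start Tue 00:00 >= Mon 06:00? ✓ → no.
triage: start Wed 15:00 >= Thu 22:00? ✗; start Wed 15:00 >= Mon 06:00? ✓ → no.
Result: load_test, planning, snapshot.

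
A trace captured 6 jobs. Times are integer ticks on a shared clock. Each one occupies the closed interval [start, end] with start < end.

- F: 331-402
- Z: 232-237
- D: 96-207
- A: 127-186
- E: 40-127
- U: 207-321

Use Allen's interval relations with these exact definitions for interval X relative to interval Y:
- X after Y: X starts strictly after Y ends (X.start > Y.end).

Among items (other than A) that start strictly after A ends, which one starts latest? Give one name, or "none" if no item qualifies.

Target A = [127, 186].
D [96, 207] → contains → excluded.
E [40, 127] → meets → excluded.
F [331, 402] → after → candidate.
U [207, 321] → after → candidate.
Z [232, 237] → after → candidate.
Among candidates, latest start is 331 → F.

F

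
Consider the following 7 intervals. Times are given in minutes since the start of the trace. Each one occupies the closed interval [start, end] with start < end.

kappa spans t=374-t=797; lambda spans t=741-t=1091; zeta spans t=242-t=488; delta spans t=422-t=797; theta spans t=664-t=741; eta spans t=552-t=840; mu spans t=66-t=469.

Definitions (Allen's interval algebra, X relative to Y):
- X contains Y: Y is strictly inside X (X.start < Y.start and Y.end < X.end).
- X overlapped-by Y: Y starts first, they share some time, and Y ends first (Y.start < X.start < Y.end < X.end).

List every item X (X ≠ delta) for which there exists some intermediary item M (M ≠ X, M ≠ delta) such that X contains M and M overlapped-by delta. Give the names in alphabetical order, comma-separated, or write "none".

none

Target delta = [t=422, t=797].
Intermediaries M with M overlapped-by delta: eta, lambda.
Via eta — items with X contains eta: none.
Via lambda — items with X contains lambda: none.
Union: none.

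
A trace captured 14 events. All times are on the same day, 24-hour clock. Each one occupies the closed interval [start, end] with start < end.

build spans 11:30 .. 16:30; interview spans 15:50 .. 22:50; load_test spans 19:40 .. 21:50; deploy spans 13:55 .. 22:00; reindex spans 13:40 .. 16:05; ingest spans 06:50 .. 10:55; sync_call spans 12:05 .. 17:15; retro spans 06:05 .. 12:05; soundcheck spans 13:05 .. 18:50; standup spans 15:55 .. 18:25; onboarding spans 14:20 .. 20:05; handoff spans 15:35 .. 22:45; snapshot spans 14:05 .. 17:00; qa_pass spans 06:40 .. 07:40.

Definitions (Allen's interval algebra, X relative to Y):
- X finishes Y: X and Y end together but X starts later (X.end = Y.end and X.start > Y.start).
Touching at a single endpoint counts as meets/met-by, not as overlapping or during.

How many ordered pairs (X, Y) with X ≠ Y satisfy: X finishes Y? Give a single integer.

Checking all 182 ordered pairs for relation 'finishes'; matching pairs in alphabetical order:
No pair satisfies it.
Count: 0.

0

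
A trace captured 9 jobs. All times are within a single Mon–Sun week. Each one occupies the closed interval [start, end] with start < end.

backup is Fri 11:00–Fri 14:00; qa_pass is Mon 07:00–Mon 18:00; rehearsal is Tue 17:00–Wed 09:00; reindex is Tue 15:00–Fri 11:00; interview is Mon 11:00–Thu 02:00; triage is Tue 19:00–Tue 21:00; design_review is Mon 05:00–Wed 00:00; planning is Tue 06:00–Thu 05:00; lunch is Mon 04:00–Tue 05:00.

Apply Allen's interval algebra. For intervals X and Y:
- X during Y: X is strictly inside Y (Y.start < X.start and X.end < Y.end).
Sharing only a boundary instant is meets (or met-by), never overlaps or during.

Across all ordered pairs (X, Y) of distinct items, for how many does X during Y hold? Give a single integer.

10

Checking all 72 ordered pairs for relation 'during'; matching pairs in alphabetical order:
(qa_pass, design_review): qa_pass during design_review ✓
(qa_pass, lunch): qa_pass during lunch ✓
(rehearsal, interview): rehearsal during interview ✓
(rehearsal, planning): rehearsal during planning ✓
(rehearsal, reindex): rehearsal during reindex ✓
(triage, design_review): triage during design_review ✓
(triage, interview): triage during interview ✓
(triage, planning): triage during planning ✓
(triage, rehearsal): triage during rehearsal ✓
(triage, reindex): triage during reindex ✓
Count: 10.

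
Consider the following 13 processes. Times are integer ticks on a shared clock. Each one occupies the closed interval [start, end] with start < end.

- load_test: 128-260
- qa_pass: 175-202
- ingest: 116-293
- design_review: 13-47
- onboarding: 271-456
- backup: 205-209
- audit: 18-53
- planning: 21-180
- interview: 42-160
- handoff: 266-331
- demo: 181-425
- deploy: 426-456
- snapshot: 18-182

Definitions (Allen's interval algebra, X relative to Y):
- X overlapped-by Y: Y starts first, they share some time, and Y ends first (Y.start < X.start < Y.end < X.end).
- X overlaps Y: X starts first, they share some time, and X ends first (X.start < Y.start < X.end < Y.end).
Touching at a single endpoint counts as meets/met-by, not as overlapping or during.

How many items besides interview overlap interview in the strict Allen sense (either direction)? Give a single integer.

Target interview = [42, 160].
audit [18, 53] → overlaps → counts.
backup [205, 209] → after → no.
demo [181, 425] → after → no.
deploy [426, 456] → after → no.
design_review [13, 47] → overlaps → counts.
handoff [266, 331] → after → no.
ingest [116, 293] → overlapped-by → counts.
load_test [128, 260] → overlapped-by → counts.
onboarding [271, 456] → after → no.
planning [21, 180] → contains → no.
qa_pass [175, 202] → after → no.
snapshot [18, 182] → contains → no.
Total: 4.

4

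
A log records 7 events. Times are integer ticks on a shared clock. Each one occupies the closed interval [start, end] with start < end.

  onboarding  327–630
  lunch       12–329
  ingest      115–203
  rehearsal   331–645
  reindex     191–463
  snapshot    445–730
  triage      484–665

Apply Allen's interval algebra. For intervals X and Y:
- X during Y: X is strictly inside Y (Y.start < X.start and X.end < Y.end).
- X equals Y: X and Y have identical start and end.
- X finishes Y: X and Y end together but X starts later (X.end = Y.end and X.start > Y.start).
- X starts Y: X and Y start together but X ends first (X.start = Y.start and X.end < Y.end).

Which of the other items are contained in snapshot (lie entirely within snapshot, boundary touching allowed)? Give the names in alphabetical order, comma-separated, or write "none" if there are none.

triage

Target snapshot = [445, 730].
ingest [115, 203] → before → no.
lunch [12, 329] → before → no.
onboarding [327, 630] → overlaps → no.
rehearsal [331, 645] → overlaps → no.
reindex [191, 463] → overlaps → no.
triage [484, 665] → during → yes.
Result: triage.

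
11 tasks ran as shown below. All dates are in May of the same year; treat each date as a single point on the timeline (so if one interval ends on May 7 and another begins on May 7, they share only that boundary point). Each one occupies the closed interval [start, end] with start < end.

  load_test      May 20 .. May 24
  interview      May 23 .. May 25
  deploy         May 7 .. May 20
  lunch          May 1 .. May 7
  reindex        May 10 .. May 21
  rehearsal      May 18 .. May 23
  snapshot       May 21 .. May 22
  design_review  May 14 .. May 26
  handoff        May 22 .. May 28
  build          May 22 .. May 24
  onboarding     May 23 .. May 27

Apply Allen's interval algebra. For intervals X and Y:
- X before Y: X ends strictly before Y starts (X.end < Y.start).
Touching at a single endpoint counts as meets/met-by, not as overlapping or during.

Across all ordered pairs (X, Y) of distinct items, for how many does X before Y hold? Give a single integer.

20

Checking all 110 ordered pairs for relation 'before'; matching pairs in alphabetical order:
(deploy, build): deploy before build ✓
(deploy, handoff): deploy before handoff ✓
(deploy, interview): deploy before interview ✓
(deploy, onboarding): deploy before onboarding ✓
(deploy, snapshot): deploy before snapshot ✓
(lunch, build): lunch before build ✓
(lunch, design_review): lunch before design_review ✓
(lunch, handoff): lunch before handoff ✓
(lunch, interview): lunch before interview ✓
(lunch, load_test): lunch before load_test ✓
(lunch, onboarding): lunch before onboarding ✓
(lunch, rehearsal): lunch before rehearsal ✓
(lunch, reindex): lunch before reindex ✓
(lunch, snapshot): lunch before snapshot ✓
(reindex, build): reindex before build ✓
(reindex, handoff): reindex before handoff ✓
(reindex, interview): reindex before interview ✓
(reindex, onboarding): reindex before onboarding ✓
(snapshot, interview): snapshot before interview ✓
(snapshot, onboarding): snapshot before onboarding ✓
Count: 20.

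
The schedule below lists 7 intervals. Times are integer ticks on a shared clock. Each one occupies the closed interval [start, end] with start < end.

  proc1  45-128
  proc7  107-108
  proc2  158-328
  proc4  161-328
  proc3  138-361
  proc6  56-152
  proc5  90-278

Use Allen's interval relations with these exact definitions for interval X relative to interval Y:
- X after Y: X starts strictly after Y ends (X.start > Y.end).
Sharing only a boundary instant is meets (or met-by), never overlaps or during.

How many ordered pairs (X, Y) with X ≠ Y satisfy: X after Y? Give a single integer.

Checking all 42 ordered pairs for relation 'after'; matching pairs in alphabetical order:
(proc2, proc1): proc2 after proc1 ✓
(proc2, proc6): proc2 after proc6 ✓
(proc2, proc7): proc2 after proc7 ✓
(proc3, proc1): proc3 after proc1 ✓
(proc3, proc7): proc3 after proc7 ✓
(proc4, proc1): proc4 after proc1 ✓
(proc4, proc6): proc4 after proc6 ✓
(proc4, proc7): proc4 after proc7 ✓
Count: 8.

8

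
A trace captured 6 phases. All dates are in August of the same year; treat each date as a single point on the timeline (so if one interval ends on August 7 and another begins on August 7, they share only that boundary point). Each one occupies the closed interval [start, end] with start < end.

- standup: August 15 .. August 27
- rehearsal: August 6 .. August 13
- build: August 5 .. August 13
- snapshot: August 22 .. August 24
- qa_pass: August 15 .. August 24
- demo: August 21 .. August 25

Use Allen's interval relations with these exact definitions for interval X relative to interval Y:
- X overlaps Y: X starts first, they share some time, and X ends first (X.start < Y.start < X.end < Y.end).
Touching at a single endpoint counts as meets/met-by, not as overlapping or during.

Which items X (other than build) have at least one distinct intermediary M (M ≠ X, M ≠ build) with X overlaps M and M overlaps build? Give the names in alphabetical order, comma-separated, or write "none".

Target build = [August 5, August 13].
Intermediaries M with M overlaps build: none.
Union: none.

none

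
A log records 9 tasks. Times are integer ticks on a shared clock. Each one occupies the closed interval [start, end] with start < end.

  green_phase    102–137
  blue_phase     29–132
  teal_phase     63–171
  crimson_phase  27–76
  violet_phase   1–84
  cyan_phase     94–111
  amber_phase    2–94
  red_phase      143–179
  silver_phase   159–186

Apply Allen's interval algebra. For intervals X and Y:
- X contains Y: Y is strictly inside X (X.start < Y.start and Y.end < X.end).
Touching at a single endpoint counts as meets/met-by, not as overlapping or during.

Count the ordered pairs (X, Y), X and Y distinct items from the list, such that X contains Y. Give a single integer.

5

Checking all 72 ordered pairs for relation 'contains'; matching pairs in alphabetical order:
(amber_phase, crimson_phase): amber_phase contains crimson_phase ✓
(blue_phase, cyan_phase): blue_phase contains cyan_phase ✓
(teal_phase, cyan_phase): teal_phase contains cyan_phase ✓
(teal_phase, green_phase): teal_phase contains green_phase ✓
(violet_phase, crimson_phase): violet_phase contains crimson_phase ✓
Count: 5.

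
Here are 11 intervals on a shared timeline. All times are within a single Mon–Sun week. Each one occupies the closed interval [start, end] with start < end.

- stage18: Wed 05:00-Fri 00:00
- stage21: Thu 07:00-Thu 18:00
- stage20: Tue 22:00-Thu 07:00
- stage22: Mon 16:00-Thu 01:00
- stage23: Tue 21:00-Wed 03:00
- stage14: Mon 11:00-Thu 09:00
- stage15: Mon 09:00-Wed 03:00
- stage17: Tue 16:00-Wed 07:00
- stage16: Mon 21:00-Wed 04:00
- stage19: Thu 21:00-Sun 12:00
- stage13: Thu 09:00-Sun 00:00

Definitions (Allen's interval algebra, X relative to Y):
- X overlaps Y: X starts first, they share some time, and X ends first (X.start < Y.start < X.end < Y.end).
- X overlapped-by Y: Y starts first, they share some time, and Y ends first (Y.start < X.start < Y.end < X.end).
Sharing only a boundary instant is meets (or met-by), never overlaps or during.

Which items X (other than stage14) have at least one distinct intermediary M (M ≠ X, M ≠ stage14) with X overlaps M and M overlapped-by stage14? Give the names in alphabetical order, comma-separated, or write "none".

Target stage14 = [Mon 11:00, Thu 09:00].
Intermediaries M with M overlapped-by stage14: stage18, stage21.
Via stage18 — items with X overlaps stage18: stage17, stage20, stage22.
Via stage21 — items with X overlaps stage21: none.
Union: stage17, stage20, stage22.

stage17, stage20, stage22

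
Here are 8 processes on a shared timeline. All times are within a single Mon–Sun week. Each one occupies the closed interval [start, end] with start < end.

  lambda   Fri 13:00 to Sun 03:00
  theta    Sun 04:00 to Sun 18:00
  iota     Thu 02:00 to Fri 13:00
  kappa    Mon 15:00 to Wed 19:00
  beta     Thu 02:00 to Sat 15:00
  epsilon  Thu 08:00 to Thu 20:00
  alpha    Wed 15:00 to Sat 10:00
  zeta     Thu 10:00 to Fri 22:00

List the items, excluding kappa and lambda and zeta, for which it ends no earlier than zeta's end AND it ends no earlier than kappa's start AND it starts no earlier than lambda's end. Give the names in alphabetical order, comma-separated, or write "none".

theta

Conditions: its end is no earlier than zeta's end (X.end >= Fri 22:00) AND its end is no earlier than kappa's start (X.end >= Mon 15:00) AND its start is no earlier than lambda's end (X.start >= Sun 03:00).
alpha: end Sat 10:00 >= Fri 22:00? ✓; end Sat 10:00 >= Mon 15:00? ✓; start Wed 15:00 >= Sun 03:00? ✗ → no.
beta: end Sat 15:00 >= Fri 22:00? ✓; end Sat 15:00 >= Mon 15:00? ✓; start Thu 02:00 >= Sun 03:00? ✗ → no.
epsilon: end Thu 20:00 >= Fri 22:00? ✗; end Thu 20:00 >= Mon 15:00? ✓; start Thu 08:00 >= Sun 03:00? ✗ → no.
iota: end Fri 13:00 >= Fri 22:00? ✗; end Fri 13:00 >= Mon 15:00? ✓; start Thu 02:00 >= Sun 03:00? ✗ → no.
theta: end Sun 18:00 >= Fri 22:00? ✓; end Sun 18:00 >= Mon 15:00? ✓; start Sun 04:00 >= Sun 03:00? ✓ → yes.
Result: theta.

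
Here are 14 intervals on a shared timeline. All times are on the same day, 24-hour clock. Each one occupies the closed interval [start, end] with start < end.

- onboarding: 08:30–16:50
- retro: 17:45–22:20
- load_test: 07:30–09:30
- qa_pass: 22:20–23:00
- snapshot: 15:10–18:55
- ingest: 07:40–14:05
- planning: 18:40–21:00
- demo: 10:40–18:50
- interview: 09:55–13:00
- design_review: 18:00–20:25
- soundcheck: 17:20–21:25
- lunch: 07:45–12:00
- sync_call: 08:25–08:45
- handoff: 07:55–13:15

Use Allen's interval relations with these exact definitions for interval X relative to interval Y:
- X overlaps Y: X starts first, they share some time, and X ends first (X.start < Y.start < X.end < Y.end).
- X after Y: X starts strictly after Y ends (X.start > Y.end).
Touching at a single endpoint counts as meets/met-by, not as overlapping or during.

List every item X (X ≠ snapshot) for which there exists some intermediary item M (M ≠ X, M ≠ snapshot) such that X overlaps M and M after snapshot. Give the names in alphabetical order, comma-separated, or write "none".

Target snapshot = [15:10, 18:55].
Intermediaries M with M after snapshot: qa_pass.
Via qa_pass — items with X overlaps qa_pass: none.
Union: none.

none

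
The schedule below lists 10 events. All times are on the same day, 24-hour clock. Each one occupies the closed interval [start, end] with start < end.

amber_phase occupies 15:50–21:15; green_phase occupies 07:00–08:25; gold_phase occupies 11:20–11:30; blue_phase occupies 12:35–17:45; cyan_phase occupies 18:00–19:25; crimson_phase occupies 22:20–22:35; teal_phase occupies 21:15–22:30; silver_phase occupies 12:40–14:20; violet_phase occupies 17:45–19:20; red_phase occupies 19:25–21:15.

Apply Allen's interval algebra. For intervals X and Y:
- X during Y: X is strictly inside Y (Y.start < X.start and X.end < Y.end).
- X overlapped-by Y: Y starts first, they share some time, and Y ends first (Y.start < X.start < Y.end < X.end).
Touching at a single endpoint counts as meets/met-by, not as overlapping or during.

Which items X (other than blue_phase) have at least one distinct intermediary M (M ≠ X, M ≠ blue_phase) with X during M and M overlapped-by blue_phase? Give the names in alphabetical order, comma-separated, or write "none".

Target blue_phase = [12:35, 17:45].
Intermediaries M with M overlapped-by blue_phase: amber_phase.
Via amber_phase — items with X during amber_phase: cyan_phase, violet_phase.
Union: cyan_phase, violet_phase.

cyan_phase, violet_phase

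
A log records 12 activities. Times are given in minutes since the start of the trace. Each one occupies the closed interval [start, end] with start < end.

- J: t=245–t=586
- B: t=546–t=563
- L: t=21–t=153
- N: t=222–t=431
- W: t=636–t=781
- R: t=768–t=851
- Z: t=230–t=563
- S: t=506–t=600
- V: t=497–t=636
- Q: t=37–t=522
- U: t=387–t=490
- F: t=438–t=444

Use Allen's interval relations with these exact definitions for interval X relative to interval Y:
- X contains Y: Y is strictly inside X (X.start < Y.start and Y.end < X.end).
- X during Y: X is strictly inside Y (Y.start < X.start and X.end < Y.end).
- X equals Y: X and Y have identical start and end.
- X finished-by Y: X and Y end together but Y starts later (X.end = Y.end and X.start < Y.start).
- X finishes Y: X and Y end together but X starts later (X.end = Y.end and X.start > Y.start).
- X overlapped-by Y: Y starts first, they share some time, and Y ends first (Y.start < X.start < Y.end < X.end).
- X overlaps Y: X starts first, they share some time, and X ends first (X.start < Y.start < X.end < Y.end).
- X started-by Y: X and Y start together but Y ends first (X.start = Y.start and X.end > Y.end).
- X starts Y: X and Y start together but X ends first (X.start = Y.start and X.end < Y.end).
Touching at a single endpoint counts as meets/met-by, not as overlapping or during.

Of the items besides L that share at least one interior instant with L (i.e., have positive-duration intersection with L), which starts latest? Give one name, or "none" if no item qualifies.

Target L = [t=21, t=153].
B [t=546, t=563] → after → excluded.
F [t=438, t=444] → after → excluded.
J [t=245, t=586] → after → excluded.
N [t=222, t=431] → after → excluded.
Q [t=37, t=522] → overlapped-by → candidate.
R [t=768, t=851] → after → excluded.
S [t=506, t=600] → after → excluded.
U [t=387, t=490] → after → excluded.
V [t=497, t=636] → after → excluded.
W [t=636, t=781] → after → excluded.
Z [t=230, t=563] → after → excluded.
Among candidates, latest start is t=37 → Q.

Q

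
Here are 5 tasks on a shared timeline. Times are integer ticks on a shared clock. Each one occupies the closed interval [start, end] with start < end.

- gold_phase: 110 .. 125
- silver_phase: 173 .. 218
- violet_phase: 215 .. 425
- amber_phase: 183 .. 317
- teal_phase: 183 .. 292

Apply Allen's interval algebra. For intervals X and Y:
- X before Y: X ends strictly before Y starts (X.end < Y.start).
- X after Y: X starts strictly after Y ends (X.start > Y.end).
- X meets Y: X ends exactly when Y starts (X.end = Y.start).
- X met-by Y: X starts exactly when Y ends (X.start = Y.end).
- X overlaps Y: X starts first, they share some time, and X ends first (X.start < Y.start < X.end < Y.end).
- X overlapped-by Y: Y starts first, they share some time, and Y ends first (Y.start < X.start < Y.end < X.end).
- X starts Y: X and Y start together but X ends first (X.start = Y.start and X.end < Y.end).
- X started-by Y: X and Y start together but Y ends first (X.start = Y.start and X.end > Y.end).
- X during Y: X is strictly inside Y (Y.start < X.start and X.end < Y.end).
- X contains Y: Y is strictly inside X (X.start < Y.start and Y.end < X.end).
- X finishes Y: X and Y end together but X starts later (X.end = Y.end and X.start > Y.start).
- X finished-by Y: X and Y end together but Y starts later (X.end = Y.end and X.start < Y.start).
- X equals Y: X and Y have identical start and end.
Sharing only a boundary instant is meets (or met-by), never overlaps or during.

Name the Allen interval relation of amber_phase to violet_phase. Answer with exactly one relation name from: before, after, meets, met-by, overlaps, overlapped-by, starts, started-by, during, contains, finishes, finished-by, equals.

overlaps

amber_phase = [183, 317]; violet_phase = [215, 425].
Compare endpoints: amber_phase.start < violet_phase.start, amber_phase.start < violet_phase.end, amber_phase.end > violet_phase.start, amber_phase.end < violet_phase.end.
That pattern is 'overlaps'.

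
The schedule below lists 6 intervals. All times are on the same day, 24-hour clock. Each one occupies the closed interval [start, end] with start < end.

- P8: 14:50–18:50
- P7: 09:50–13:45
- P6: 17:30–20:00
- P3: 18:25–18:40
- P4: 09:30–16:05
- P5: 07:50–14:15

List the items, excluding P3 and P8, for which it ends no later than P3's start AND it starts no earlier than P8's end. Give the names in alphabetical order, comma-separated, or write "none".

Conditions: its end is no later than P3's start (X.end <= 18:25) AND its start is no earlier than P8's end (X.start >= 18:50).
P4: end 16:05 <= 18:25? ✓; start 09:30 >= 18:50? ✗ → no.
P5: end 14:15 <= 18:25? ✓; start 07:50 >= 18:50? ✗ → no.
P6: end 20:00 <= 18:25? ✗; start 17:30 >= 18:50? ✗ → no.
P7: end 13:45 <= 18:25? ✓; start 09:50 >= 18:50? ✗ → no.
Result: none.

none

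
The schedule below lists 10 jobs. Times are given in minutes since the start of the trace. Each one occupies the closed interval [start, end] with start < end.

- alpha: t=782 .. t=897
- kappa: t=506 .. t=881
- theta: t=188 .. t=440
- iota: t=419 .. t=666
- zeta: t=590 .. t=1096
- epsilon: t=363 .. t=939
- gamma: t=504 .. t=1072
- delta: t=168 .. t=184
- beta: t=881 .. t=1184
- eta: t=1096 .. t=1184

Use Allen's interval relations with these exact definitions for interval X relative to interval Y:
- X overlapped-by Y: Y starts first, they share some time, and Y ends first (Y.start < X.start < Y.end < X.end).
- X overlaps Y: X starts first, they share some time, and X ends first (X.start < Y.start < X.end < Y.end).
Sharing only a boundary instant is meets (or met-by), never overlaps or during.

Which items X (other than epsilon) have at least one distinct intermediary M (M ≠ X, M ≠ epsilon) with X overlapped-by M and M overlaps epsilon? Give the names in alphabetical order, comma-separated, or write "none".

Target epsilon = [t=363, t=939].
Intermediaries M with M overlaps epsilon: theta.
Via theta — items with X overlapped-by theta: iota.
Union: iota.

iota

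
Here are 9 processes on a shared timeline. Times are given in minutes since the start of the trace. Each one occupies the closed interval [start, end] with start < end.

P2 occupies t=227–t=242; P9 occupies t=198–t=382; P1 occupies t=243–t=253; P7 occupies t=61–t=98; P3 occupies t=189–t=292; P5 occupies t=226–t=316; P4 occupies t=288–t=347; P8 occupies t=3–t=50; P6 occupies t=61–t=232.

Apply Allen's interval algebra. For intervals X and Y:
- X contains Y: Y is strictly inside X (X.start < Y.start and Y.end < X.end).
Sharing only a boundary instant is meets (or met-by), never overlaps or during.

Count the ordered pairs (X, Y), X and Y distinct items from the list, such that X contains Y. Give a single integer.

8

Checking all 72 ordered pairs for relation 'contains'; matching pairs in alphabetical order:
(P3, P1): P3 contains P1 ✓
(P3, P2): P3 contains P2 ✓
(P5, P1): P5 contains P1 ✓
(P5, P2): P5 contains P2 ✓
(P9, P1): P9 contains P1 ✓
(P9, P2): P9 contains P2 ✓
(P9, P4): P9 contains P4 ✓
(P9, P5): P9 contains P5 ✓
Count: 8.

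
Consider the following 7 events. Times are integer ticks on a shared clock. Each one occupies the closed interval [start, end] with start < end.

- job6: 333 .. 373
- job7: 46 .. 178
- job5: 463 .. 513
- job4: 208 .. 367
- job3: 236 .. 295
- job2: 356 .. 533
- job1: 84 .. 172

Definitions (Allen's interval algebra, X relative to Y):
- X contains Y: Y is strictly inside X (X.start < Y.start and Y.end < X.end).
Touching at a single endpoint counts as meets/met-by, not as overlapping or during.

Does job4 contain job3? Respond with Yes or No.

Yes

job4 = [208, 367], job3 = [236, 295].
Actual relation of job4 to job3: contains.
Asked whether 'contains' holds → Yes.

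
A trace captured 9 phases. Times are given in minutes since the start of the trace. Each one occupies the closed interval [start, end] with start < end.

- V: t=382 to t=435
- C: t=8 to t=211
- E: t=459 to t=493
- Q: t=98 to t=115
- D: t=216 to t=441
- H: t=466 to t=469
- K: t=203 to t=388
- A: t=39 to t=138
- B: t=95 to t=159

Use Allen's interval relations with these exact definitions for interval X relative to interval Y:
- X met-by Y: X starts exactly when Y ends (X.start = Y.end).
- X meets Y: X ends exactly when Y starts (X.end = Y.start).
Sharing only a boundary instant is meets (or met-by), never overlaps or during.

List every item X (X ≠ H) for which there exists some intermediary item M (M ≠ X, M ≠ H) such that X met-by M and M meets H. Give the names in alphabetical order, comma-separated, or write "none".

Target H = [t=466, t=469].
Intermediaries M with M meets H: none.
Union: none.

none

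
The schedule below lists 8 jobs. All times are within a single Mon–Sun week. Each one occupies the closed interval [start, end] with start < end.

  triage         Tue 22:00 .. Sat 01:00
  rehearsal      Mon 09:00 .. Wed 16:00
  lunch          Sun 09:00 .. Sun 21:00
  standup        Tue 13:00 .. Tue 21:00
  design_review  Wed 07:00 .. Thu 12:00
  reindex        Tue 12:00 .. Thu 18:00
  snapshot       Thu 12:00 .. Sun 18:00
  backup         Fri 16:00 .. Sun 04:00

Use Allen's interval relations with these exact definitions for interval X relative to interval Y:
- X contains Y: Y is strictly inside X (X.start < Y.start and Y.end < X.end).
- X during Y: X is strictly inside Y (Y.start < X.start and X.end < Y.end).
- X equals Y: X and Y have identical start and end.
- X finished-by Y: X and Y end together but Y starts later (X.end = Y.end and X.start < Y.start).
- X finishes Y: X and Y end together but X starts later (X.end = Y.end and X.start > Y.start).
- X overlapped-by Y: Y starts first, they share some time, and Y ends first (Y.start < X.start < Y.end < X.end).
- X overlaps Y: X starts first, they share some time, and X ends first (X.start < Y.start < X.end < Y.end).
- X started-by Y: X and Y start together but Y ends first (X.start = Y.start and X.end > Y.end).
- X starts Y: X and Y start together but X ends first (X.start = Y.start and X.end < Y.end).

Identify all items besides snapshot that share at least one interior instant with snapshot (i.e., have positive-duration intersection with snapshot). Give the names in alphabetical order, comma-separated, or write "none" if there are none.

Target snapshot = [Thu 12:00, Sun 18:00].
backup [Fri 16:00, Sun 04:00] → during → yes.
design_review [Wed 07:00, Thu 12:00] → meets → no.
lunch [Sun 09:00, Sun 21:00] → overlapped-by → yes.
rehearsal [Mon 09:00, Wed 16:00] → before → no.
reindex [Tue 12:00, Thu 18:00] → overlaps → yes.
standup [Tue 13:00, Tue 21:00] → before → no.
triage [Tue 22:00, Sat 01:00] → overlaps → yes.
Result: backup, lunch, reindex, triage.

backup, lunch, reindex, triage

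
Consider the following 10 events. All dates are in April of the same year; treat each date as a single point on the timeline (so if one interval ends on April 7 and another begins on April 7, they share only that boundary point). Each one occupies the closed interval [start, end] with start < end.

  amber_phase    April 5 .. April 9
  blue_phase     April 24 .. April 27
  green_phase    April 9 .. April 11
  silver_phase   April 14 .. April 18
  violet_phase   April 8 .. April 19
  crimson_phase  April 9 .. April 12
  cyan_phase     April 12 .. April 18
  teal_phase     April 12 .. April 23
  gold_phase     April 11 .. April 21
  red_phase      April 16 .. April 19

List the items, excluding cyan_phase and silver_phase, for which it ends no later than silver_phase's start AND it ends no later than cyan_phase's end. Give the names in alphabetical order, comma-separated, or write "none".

Conditions: its end is no later than silver_phase's start (X.end <= April 14) AND its end is no later than cyan_phase's end (X.end <= April 18).
amber_phase: end April 9 <= April 14? ✓; end April 9 <= April 18? ✓ → yes.
blue_phase: end April 27 <= April 14? ✗; end April 27 <= April 18? ✗ → no.
crimson_phase: end April 12 <= April 14? ✓; end April 12 <= April 18? ✓ → yes.
gold_phase: end April 21 <= April 14? ✗; end April 21 <= April 18? ✗ → no.
green_phase: end April 11 <= April 14? ✓; end April 11 <= April 18? ✓ → yes.
red_phase: end April 19 <= April 14? ✗; end April 19 <= April 18? ✗ → no.
teal_phase: end April 23 <= April 14? ✗; end April 23 <= April 18? ✗ → no.
violet_phase: end April 19 <= April 14? ✗; end April 19 <= April 18? ✗ → no.
Result: amber_phase, crimson_phase, green_phase.

amber_phase, crimson_phase, green_phase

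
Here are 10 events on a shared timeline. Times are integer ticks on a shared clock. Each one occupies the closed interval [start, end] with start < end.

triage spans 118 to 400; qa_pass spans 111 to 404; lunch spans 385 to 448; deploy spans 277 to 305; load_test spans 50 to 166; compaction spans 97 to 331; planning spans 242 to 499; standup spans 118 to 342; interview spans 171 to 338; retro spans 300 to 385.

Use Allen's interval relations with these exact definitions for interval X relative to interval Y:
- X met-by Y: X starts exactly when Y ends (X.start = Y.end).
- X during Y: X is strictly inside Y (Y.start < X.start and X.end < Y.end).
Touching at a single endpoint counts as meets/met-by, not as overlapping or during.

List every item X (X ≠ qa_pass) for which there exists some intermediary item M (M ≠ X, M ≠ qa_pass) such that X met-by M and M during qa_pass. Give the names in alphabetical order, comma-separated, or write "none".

lunch

Target qa_pass = [111, 404].
Intermediaries M with M during qa_pass: deploy, interview, retro, standup, triage.
Via deploy — items with X met-by deploy: none.
Via interview — items with X met-by interview: none.
Via retro — items with X met-by retro: lunch.
Via standup — items with X met-by standup: none.
Via triage — items with X met-by triage: none.
Union: lunch.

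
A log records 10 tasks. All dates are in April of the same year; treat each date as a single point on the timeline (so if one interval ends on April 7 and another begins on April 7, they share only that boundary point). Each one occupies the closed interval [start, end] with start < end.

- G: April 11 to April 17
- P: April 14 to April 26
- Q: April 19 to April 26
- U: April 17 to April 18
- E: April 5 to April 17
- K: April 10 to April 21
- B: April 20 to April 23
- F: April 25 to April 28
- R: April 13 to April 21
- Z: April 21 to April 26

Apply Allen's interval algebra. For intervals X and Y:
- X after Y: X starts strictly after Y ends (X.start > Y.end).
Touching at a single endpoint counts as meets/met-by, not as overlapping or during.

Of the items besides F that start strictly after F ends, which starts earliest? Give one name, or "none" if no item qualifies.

Target F = [April 25, April 28].
B [April 20, April 23] → before → excluded.
E [April 5, April 17] → before → excluded.
G [April 11, April 17] → before → excluded.
K [April 10, April 21] → before → excluded.
P [April 14, April 26] → overlaps → excluded.
Q [April 19, April 26] → overlaps → excluded.
R [April 13, April 21] → before → excluded.
U [April 17, April 18] → before → excluded.
Z [April 21, April 26] → overlaps → excluded.
No candidates → none.

none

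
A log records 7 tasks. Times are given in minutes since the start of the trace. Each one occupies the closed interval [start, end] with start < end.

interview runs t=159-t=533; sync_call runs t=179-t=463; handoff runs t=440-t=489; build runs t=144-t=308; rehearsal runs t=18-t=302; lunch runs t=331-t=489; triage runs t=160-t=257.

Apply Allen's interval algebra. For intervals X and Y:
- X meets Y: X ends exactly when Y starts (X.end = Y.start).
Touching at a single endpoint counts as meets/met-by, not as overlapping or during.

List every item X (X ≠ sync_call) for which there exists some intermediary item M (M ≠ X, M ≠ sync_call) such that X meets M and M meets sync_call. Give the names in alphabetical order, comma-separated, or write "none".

Target sync_call = [t=179, t=463].
Intermediaries M with M meets sync_call: none.
Union: none.

none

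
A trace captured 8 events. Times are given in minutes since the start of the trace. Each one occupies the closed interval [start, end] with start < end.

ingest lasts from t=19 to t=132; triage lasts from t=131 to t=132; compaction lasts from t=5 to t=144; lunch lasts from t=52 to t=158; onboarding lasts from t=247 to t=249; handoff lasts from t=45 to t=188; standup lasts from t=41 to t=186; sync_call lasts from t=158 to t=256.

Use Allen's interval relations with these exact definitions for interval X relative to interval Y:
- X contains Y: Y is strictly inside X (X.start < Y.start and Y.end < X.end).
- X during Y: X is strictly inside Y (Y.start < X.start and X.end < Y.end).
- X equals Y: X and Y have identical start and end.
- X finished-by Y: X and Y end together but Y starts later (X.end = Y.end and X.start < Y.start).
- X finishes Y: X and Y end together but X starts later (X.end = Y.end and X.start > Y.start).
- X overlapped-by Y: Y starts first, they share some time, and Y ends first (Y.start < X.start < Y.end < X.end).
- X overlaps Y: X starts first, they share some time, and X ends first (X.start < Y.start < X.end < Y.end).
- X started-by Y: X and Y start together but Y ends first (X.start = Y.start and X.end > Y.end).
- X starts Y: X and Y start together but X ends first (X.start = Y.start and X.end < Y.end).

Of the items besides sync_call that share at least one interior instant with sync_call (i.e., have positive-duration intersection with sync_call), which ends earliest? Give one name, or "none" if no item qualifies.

Target sync_call = [t=158, t=256].
compaction [t=5, t=144] → before → excluded.
handoff [t=45, t=188] → overlaps → candidate.
ingest [t=19, t=132] → before → excluded.
lunch [t=52, t=158] → meets → excluded.
onboarding [t=247, t=249] → during → candidate.
standup [t=41, t=186] → overlaps → candidate.
triage [t=131, t=132] → before → excluded.
Among candidates, earliest end is t=186 → standup.

standup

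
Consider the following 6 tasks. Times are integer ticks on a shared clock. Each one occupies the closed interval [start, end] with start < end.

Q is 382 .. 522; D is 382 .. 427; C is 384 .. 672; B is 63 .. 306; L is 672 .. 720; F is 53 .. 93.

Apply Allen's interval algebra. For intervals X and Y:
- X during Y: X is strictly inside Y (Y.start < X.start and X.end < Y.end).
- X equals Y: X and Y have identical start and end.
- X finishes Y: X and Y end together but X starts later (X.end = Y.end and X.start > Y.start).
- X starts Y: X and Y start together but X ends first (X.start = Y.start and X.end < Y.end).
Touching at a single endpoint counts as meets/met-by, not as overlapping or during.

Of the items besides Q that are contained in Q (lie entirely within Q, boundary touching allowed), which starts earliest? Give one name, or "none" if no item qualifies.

D

Target Q = [382, 522].
B [63, 306] → before → excluded.
C [384, 672] → overlapped-by → excluded.
D [382, 427] → starts → candidate.
F [53, 93] → before → excluded.
L [672, 720] → after → excluded.
Among candidates, earliest start is 382 → D.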